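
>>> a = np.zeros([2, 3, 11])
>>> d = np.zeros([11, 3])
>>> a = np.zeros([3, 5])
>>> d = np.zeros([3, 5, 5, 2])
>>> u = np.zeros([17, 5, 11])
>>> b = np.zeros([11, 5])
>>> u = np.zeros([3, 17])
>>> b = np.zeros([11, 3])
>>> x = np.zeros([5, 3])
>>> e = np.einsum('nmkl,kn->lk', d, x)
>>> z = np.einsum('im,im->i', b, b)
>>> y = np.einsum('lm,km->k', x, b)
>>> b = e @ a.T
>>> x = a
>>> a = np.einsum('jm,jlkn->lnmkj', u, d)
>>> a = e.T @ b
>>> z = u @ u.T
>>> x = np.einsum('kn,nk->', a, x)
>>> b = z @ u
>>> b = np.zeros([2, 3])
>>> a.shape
(5, 3)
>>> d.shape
(3, 5, 5, 2)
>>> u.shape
(3, 17)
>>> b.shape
(2, 3)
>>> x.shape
()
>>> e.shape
(2, 5)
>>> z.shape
(3, 3)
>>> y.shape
(11,)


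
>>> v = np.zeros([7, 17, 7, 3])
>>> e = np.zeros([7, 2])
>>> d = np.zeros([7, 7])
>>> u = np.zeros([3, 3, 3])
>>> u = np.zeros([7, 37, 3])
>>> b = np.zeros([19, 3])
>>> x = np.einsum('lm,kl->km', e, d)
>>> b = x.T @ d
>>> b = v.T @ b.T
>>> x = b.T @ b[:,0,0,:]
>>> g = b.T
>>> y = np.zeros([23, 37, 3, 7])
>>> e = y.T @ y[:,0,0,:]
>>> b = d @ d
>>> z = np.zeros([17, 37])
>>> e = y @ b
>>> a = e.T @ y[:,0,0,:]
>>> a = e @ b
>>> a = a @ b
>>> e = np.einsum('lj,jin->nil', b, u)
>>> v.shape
(7, 17, 7, 3)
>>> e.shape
(3, 37, 7)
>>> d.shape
(7, 7)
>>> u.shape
(7, 37, 3)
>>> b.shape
(7, 7)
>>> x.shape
(2, 17, 7, 2)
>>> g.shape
(2, 17, 7, 3)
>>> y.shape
(23, 37, 3, 7)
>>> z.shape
(17, 37)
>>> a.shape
(23, 37, 3, 7)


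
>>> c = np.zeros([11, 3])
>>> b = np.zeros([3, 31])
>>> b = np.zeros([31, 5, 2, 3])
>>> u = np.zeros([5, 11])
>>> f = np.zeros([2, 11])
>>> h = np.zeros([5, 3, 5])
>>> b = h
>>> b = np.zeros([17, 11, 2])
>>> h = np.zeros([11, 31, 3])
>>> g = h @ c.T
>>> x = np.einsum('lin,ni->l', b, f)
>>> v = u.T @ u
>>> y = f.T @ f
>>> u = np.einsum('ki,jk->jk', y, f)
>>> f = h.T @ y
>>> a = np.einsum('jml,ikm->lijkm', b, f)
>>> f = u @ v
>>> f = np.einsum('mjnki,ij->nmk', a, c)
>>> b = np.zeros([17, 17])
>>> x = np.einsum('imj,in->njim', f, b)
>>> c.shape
(11, 3)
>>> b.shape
(17, 17)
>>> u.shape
(2, 11)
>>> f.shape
(17, 2, 31)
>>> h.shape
(11, 31, 3)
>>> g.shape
(11, 31, 11)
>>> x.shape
(17, 31, 17, 2)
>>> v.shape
(11, 11)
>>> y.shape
(11, 11)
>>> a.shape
(2, 3, 17, 31, 11)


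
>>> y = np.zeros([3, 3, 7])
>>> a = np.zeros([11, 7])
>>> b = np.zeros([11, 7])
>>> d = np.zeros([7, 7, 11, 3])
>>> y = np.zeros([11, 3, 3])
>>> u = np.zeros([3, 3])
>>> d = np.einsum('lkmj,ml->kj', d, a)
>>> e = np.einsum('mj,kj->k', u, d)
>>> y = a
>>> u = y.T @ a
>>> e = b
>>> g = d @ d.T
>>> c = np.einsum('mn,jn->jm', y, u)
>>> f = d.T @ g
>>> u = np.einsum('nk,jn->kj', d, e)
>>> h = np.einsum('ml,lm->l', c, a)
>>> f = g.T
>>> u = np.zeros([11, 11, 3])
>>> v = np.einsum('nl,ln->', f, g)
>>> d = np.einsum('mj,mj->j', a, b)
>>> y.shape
(11, 7)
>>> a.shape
(11, 7)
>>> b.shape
(11, 7)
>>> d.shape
(7,)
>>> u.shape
(11, 11, 3)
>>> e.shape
(11, 7)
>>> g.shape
(7, 7)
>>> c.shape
(7, 11)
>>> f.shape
(7, 7)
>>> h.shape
(11,)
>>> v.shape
()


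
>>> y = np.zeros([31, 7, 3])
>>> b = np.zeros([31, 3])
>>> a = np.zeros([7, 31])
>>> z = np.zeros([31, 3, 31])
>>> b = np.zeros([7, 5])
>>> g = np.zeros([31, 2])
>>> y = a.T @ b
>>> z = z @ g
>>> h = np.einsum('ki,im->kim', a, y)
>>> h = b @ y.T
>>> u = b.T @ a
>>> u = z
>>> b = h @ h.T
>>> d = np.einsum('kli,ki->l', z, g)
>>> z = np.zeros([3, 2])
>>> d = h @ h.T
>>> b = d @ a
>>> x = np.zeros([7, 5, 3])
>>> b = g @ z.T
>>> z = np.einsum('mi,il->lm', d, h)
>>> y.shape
(31, 5)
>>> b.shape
(31, 3)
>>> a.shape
(7, 31)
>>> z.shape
(31, 7)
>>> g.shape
(31, 2)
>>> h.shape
(7, 31)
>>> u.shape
(31, 3, 2)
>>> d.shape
(7, 7)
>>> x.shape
(7, 5, 3)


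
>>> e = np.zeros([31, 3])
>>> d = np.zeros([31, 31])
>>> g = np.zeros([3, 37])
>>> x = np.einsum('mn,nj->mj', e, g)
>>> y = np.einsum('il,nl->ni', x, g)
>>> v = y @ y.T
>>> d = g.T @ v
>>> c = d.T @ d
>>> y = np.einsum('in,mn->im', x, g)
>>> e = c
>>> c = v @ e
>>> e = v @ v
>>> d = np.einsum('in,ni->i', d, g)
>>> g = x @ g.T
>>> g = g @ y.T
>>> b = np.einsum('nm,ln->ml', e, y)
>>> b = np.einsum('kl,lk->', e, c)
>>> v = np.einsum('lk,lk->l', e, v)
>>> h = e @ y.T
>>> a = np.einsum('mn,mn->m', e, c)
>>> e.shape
(3, 3)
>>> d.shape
(37,)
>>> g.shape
(31, 31)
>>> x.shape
(31, 37)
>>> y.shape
(31, 3)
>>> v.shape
(3,)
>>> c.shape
(3, 3)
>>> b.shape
()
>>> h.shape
(3, 31)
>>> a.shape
(3,)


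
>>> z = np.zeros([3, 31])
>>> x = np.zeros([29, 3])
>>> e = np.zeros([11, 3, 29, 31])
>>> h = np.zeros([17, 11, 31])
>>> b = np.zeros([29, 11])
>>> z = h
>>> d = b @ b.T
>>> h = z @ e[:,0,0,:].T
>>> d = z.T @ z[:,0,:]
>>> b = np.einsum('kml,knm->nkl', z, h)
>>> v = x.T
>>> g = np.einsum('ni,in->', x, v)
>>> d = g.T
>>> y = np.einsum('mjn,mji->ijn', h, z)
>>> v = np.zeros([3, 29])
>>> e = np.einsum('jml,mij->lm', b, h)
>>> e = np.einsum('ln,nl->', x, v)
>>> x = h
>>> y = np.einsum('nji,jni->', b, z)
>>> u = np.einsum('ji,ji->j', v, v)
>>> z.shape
(17, 11, 31)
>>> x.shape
(17, 11, 11)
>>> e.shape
()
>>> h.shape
(17, 11, 11)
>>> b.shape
(11, 17, 31)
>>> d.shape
()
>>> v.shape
(3, 29)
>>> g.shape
()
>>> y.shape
()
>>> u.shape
(3,)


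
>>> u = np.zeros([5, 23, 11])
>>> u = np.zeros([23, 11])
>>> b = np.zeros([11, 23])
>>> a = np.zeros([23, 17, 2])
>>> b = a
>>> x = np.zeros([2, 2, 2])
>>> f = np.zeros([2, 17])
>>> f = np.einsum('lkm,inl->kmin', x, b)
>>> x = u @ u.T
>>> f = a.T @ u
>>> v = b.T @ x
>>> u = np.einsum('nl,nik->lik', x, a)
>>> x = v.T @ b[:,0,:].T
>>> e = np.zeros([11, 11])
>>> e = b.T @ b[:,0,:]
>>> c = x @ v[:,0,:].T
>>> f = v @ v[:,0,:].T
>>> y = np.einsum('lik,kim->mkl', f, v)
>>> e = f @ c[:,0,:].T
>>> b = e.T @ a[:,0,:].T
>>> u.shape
(23, 17, 2)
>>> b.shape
(23, 17, 23)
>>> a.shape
(23, 17, 2)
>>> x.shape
(23, 17, 23)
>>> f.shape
(2, 17, 2)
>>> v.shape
(2, 17, 23)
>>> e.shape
(2, 17, 23)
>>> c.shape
(23, 17, 2)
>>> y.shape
(23, 2, 2)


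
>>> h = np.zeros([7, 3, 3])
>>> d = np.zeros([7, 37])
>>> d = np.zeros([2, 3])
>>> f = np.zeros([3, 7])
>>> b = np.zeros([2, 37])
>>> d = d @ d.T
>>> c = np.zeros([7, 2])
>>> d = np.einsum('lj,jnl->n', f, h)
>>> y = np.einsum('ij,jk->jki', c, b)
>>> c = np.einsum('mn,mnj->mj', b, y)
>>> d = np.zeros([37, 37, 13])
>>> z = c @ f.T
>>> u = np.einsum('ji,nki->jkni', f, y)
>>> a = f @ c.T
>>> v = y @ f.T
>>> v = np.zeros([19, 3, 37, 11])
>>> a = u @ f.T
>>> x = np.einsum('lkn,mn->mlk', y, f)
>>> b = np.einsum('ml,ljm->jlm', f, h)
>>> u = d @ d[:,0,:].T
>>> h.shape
(7, 3, 3)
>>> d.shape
(37, 37, 13)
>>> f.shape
(3, 7)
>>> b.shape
(3, 7, 3)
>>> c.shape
(2, 7)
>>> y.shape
(2, 37, 7)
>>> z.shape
(2, 3)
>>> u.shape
(37, 37, 37)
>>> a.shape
(3, 37, 2, 3)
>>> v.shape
(19, 3, 37, 11)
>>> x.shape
(3, 2, 37)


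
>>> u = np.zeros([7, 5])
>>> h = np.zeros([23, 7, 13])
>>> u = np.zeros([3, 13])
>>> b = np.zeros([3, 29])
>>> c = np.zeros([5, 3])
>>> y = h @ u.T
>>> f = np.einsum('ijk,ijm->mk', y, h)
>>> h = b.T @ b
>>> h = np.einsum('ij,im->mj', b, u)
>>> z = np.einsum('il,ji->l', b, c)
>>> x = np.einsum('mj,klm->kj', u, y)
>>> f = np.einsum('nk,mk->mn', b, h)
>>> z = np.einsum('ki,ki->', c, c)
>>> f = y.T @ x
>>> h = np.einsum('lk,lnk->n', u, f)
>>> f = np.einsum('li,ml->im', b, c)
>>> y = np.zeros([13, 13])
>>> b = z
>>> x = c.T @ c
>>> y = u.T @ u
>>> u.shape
(3, 13)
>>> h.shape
(7,)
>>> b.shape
()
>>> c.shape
(5, 3)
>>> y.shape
(13, 13)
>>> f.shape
(29, 5)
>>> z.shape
()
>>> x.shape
(3, 3)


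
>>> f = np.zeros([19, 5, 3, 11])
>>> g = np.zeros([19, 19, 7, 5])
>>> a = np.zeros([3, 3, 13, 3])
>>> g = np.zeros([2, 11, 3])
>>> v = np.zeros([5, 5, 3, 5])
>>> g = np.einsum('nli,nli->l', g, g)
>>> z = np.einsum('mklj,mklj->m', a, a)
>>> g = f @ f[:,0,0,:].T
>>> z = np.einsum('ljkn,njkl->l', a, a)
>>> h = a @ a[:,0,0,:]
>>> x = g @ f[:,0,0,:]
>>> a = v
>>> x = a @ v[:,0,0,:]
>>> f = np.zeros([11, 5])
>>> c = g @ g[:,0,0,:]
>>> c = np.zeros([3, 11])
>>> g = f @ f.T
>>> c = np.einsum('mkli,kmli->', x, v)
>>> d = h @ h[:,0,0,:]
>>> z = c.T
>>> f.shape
(11, 5)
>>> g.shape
(11, 11)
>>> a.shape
(5, 5, 3, 5)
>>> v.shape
(5, 5, 3, 5)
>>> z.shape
()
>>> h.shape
(3, 3, 13, 3)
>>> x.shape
(5, 5, 3, 5)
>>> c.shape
()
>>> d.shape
(3, 3, 13, 3)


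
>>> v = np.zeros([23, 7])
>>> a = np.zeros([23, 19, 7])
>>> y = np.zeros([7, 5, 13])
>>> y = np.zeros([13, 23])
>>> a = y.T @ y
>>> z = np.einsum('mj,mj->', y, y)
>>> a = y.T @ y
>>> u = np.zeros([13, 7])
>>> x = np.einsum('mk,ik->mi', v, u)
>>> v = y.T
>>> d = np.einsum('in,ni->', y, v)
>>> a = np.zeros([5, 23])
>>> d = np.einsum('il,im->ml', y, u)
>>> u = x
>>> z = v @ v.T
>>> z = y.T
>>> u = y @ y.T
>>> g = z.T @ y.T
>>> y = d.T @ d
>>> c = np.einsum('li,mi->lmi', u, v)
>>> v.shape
(23, 13)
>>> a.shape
(5, 23)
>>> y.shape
(23, 23)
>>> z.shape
(23, 13)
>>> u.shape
(13, 13)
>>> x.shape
(23, 13)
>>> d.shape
(7, 23)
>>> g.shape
(13, 13)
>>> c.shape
(13, 23, 13)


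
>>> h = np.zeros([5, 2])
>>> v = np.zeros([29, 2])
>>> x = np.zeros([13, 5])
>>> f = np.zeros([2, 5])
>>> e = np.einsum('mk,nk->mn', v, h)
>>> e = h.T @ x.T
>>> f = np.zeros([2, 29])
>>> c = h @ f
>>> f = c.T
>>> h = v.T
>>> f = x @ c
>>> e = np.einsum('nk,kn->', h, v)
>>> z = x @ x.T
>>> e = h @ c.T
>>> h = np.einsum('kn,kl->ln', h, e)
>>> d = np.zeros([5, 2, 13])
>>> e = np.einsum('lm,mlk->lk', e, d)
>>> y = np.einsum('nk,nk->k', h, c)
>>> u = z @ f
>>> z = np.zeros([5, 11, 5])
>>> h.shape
(5, 29)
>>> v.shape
(29, 2)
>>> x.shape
(13, 5)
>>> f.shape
(13, 29)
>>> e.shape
(2, 13)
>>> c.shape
(5, 29)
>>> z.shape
(5, 11, 5)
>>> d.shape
(5, 2, 13)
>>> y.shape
(29,)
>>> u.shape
(13, 29)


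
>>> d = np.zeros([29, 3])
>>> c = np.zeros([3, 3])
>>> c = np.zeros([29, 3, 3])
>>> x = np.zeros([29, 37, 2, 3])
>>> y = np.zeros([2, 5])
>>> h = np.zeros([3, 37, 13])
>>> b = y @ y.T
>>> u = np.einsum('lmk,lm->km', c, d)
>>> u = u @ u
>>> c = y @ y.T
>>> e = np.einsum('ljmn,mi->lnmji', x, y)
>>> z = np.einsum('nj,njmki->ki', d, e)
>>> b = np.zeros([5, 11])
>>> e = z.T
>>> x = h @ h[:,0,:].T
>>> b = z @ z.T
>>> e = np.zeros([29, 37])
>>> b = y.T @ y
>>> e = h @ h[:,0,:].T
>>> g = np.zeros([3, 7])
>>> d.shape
(29, 3)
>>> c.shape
(2, 2)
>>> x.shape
(3, 37, 3)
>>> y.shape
(2, 5)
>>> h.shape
(3, 37, 13)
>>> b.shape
(5, 5)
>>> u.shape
(3, 3)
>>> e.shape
(3, 37, 3)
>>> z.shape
(37, 5)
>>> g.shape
(3, 7)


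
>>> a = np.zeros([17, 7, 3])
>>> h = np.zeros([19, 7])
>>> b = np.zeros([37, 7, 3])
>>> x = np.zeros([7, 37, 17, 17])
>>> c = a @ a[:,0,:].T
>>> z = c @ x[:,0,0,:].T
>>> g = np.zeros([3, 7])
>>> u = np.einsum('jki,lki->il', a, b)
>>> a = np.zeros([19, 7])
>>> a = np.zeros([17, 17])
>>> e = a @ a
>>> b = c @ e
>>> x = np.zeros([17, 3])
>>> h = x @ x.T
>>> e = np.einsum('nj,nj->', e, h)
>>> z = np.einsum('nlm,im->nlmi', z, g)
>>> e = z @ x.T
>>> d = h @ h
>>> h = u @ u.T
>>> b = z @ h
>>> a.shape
(17, 17)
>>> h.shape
(3, 3)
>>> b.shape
(17, 7, 7, 3)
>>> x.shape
(17, 3)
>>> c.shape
(17, 7, 17)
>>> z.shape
(17, 7, 7, 3)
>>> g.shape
(3, 7)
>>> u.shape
(3, 37)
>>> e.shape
(17, 7, 7, 17)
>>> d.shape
(17, 17)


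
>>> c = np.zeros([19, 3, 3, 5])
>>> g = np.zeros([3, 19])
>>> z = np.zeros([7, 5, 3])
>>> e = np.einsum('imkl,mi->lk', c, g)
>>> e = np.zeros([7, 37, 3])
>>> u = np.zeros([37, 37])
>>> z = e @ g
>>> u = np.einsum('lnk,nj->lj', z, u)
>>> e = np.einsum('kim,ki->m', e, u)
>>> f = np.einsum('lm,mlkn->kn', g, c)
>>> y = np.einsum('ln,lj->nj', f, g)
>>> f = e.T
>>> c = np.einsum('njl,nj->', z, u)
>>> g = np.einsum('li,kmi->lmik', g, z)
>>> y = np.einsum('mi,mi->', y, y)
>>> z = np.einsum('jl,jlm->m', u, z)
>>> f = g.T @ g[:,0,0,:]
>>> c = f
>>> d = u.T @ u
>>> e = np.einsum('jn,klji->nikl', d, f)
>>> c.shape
(7, 19, 37, 7)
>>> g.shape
(3, 37, 19, 7)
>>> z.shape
(19,)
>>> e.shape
(37, 7, 7, 19)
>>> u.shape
(7, 37)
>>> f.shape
(7, 19, 37, 7)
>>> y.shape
()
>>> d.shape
(37, 37)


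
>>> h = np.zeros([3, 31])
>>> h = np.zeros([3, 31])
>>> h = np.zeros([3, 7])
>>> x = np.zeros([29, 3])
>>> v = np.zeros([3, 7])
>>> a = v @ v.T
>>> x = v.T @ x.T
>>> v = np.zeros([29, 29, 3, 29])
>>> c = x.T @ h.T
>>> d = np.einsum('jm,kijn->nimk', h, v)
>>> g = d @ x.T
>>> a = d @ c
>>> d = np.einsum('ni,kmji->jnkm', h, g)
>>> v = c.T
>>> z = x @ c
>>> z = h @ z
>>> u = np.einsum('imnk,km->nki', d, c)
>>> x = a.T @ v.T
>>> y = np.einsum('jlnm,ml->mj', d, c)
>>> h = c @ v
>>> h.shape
(29, 29)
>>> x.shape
(3, 7, 29, 3)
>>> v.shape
(3, 29)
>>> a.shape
(29, 29, 7, 3)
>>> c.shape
(29, 3)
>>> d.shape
(7, 3, 29, 29)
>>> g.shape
(29, 29, 7, 7)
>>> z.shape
(3, 3)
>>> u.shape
(29, 29, 7)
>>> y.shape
(29, 7)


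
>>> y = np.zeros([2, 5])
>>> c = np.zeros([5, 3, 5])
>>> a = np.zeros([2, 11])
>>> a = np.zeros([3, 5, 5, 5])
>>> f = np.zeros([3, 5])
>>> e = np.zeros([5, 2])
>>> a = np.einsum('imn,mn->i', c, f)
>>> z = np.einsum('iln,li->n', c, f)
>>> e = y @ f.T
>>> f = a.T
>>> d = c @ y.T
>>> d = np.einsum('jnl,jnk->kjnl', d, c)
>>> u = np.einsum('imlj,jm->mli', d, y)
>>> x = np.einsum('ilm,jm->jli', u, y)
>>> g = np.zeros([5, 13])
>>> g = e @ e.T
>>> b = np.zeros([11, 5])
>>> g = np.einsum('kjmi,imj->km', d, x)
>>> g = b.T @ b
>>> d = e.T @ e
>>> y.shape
(2, 5)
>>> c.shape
(5, 3, 5)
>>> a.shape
(5,)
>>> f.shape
(5,)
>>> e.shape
(2, 3)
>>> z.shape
(5,)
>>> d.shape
(3, 3)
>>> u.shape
(5, 3, 5)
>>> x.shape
(2, 3, 5)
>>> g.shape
(5, 5)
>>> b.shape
(11, 5)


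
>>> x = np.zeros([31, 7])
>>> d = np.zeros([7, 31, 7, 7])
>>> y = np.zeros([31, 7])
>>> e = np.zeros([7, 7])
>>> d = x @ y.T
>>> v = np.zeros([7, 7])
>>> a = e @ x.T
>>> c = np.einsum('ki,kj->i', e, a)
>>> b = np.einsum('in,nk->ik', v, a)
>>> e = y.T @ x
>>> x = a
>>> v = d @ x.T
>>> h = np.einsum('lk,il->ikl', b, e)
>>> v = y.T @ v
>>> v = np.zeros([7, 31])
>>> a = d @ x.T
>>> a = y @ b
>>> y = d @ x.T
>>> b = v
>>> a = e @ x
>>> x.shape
(7, 31)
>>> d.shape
(31, 31)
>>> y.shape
(31, 7)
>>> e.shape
(7, 7)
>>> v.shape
(7, 31)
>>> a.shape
(7, 31)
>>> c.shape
(7,)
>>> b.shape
(7, 31)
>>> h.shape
(7, 31, 7)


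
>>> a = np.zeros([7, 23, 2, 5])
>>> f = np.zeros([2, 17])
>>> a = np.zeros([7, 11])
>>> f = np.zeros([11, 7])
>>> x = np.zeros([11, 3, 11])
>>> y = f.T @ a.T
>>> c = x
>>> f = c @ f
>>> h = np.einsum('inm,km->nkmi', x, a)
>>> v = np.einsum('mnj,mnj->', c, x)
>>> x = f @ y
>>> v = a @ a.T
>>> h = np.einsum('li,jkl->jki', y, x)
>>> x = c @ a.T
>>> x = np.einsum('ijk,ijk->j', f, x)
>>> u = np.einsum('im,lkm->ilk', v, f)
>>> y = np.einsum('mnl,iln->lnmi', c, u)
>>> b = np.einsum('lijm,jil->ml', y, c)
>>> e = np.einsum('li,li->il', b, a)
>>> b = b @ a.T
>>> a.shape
(7, 11)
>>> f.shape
(11, 3, 7)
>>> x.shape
(3,)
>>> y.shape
(11, 3, 11, 7)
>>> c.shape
(11, 3, 11)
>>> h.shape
(11, 3, 7)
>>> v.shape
(7, 7)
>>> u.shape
(7, 11, 3)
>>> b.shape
(7, 7)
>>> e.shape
(11, 7)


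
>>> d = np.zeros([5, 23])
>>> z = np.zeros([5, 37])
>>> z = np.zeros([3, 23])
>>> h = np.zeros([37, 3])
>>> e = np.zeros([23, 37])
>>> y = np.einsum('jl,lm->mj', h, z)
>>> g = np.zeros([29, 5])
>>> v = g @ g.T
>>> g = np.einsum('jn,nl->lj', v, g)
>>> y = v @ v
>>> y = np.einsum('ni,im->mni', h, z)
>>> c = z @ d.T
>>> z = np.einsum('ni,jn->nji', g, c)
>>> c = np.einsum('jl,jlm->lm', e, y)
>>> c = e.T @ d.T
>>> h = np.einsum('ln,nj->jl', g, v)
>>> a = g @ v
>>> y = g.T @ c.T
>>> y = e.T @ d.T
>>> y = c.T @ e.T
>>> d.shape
(5, 23)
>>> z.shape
(5, 3, 29)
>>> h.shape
(29, 5)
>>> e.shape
(23, 37)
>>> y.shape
(5, 23)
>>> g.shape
(5, 29)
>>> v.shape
(29, 29)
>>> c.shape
(37, 5)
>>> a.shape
(5, 29)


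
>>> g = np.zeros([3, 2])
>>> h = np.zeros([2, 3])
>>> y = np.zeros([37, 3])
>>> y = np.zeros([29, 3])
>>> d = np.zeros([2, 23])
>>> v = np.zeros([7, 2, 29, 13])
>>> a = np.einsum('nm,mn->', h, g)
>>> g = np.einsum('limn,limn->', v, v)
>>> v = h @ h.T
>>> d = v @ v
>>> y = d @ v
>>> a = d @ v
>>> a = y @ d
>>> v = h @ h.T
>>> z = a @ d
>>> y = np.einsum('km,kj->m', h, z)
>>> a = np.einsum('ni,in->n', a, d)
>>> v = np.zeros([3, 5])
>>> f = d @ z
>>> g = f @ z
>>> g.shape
(2, 2)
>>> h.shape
(2, 3)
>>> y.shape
(3,)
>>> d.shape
(2, 2)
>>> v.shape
(3, 5)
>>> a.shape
(2,)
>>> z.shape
(2, 2)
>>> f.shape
(2, 2)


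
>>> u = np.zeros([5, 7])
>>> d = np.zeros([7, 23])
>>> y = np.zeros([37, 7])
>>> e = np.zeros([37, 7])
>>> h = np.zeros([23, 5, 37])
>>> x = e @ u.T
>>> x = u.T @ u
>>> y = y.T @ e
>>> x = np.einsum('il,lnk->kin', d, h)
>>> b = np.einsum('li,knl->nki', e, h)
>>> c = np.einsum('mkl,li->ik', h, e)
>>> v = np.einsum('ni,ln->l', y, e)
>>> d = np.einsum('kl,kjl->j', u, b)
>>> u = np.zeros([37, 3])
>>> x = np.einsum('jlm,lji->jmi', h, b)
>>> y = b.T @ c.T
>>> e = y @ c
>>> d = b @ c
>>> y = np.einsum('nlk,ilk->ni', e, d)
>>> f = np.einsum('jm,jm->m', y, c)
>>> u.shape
(37, 3)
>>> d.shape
(5, 23, 5)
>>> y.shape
(7, 5)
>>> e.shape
(7, 23, 5)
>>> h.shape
(23, 5, 37)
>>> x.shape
(23, 37, 7)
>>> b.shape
(5, 23, 7)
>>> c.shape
(7, 5)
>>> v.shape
(37,)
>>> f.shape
(5,)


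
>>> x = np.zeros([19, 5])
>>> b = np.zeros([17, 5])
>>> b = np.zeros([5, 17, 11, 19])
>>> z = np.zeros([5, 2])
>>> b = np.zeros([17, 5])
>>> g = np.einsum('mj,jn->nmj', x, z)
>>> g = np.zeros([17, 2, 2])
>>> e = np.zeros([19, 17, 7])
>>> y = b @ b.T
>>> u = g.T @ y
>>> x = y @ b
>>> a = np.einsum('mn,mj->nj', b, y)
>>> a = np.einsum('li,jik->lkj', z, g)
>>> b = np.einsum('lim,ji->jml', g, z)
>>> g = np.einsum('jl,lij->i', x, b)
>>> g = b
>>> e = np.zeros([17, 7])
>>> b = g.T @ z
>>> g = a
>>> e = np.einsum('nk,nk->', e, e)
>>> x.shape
(17, 5)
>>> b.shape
(17, 2, 2)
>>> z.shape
(5, 2)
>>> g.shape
(5, 2, 17)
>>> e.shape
()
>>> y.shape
(17, 17)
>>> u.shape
(2, 2, 17)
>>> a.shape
(5, 2, 17)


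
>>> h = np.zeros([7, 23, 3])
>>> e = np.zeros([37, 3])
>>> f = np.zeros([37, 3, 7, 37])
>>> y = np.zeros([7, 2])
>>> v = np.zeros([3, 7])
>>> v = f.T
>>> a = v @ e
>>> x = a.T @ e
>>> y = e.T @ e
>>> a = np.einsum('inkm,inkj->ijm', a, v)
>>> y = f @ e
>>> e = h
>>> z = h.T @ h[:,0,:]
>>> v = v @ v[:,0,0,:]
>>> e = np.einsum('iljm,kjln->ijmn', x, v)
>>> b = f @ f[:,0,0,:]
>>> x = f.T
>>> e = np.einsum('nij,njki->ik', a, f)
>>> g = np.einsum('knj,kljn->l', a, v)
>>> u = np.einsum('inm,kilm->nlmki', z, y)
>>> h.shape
(7, 23, 3)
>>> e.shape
(37, 7)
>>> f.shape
(37, 3, 7, 37)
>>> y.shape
(37, 3, 7, 3)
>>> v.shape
(37, 7, 3, 37)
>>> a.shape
(37, 37, 3)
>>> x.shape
(37, 7, 3, 37)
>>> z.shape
(3, 23, 3)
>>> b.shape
(37, 3, 7, 37)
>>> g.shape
(7,)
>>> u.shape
(23, 7, 3, 37, 3)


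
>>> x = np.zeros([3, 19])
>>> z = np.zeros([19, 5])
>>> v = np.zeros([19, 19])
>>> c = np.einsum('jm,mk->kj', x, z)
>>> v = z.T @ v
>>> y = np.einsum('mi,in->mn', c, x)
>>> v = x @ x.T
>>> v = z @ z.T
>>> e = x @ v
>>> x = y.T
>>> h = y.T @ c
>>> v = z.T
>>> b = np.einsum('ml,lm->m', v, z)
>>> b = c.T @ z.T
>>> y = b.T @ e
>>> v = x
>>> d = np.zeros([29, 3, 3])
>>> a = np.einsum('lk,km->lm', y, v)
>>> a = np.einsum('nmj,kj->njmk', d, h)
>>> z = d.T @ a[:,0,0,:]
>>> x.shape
(19, 5)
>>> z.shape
(3, 3, 19)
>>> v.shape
(19, 5)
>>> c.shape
(5, 3)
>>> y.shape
(19, 19)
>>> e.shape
(3, 19)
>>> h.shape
(19, 3)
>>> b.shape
(3, 19)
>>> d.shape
(29, 3, 3)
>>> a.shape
(29, 3, 3, 19)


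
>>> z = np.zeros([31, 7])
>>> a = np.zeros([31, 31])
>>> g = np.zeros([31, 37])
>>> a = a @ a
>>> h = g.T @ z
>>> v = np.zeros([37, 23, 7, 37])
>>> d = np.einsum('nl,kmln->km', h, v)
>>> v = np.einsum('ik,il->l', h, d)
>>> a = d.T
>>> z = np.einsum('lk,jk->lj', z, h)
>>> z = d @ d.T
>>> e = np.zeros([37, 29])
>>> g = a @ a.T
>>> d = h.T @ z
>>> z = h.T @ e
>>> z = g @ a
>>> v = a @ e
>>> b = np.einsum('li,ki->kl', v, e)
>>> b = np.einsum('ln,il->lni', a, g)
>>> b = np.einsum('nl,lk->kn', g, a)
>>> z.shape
(23, 37)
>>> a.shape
(23, 37)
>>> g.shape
(23, 23)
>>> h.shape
(37, 7)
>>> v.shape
(23, 29)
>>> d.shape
(7, 37)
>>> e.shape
(37, 29)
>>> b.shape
(37, 23)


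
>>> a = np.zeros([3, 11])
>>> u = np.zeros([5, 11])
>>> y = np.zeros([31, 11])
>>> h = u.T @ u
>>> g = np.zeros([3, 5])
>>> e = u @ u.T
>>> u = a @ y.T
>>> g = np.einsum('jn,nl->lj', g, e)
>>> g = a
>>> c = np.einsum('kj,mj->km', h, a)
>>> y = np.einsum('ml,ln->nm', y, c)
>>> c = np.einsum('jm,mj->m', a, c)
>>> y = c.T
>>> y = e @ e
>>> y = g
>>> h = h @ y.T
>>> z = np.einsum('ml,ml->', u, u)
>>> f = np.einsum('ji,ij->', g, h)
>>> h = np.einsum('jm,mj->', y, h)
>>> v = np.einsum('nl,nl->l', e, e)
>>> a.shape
(3, 11)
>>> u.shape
(3, 31)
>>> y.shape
(3, 11)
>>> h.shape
()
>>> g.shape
(3, 11)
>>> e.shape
(5, 5)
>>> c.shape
(11,)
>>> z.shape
()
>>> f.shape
()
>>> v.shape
(5,)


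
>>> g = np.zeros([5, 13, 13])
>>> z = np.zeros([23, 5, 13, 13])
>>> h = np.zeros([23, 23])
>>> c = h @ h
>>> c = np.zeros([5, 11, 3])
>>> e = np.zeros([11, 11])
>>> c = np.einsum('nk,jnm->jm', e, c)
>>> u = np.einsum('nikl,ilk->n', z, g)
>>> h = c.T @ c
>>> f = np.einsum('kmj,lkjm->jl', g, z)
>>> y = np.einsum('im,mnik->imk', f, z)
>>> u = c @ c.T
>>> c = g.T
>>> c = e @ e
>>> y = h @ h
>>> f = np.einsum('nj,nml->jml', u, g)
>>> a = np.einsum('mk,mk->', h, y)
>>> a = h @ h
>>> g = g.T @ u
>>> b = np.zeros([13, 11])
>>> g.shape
(13, 13, 5)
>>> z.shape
(23, 5, 13, 13)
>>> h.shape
(3, 3)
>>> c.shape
(11, 11)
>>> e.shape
(11, 11)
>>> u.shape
(5, 5)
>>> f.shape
(5, 13, 13)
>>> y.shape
(3, 3)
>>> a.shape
(3, 3)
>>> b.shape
(13, 11)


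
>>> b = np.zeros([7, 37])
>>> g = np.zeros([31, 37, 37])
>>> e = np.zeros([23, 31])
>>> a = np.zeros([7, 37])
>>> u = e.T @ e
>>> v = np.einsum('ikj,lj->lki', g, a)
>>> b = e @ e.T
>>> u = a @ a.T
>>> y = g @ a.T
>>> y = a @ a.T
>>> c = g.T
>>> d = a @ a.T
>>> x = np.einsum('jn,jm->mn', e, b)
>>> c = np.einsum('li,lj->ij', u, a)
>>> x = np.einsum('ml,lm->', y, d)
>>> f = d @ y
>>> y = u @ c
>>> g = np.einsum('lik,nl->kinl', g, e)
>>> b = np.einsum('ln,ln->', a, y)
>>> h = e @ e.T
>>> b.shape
()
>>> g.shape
(37, 37, 23, 31)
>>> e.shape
(23, 31)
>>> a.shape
(7, 37)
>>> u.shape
(7, 7)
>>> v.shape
(7, 37, 31)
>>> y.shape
(7, 37)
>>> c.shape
(7, 37)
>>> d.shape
(7, 7)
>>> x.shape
()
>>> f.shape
(7, 7)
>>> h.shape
(23, 23)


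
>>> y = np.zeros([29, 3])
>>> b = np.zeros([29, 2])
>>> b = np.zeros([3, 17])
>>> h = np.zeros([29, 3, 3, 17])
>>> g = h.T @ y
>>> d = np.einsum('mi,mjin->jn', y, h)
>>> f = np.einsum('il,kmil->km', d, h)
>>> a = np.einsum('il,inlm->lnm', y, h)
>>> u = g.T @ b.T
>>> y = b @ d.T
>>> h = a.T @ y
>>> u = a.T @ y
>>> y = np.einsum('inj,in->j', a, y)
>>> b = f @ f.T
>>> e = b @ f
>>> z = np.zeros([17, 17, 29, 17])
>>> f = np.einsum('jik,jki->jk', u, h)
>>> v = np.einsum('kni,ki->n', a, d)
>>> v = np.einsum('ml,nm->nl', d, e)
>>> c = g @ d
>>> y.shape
(17,)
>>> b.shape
(29, 29)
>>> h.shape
(17, 3, 3)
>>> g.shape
(17, 3, 3, 3)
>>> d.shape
(3, 17)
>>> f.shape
(17, 3)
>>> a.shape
(3, 3, 17)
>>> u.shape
(17, 3, 3)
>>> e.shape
(29, 3)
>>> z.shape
(17, 17, 29, 17)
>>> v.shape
(29, 17)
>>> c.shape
(17, 3, 3, 17)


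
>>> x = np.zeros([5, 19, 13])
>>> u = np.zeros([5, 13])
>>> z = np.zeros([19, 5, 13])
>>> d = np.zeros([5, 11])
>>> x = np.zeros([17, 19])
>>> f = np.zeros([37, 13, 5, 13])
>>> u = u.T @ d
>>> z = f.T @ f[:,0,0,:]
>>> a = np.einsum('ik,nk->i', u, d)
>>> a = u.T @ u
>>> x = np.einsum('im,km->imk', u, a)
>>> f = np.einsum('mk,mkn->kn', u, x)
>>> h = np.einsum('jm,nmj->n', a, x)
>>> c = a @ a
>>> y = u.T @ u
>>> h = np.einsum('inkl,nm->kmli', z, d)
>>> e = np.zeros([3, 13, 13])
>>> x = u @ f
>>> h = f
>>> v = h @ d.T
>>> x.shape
(13, 11)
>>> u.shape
(13, 11)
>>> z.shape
(13, 5, 13, 13)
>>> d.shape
(5, 11)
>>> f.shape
(11, 11)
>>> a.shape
(11, 11)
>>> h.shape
(11, 11)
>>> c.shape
(11, 11)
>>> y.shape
(11, 11)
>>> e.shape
(3, 13, 13)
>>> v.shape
(11, 5)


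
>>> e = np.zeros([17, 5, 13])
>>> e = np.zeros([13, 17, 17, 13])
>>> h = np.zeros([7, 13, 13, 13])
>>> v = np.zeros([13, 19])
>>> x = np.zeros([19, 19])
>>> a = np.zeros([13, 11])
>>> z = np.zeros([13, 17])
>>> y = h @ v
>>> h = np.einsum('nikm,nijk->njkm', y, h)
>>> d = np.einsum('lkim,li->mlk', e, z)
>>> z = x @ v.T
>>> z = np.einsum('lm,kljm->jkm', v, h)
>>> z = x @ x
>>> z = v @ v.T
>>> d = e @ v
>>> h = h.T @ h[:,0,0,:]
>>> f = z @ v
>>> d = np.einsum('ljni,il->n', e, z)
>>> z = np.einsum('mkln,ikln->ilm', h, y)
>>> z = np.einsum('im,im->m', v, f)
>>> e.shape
(13, 17, 17, 13)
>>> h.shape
(19, 13, 13, 19)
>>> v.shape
(13, 19)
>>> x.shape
(19, 19)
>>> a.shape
(13, 11)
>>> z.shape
(19,)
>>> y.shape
(7, 13, 13, 19)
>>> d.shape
(17,)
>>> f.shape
(13, 19)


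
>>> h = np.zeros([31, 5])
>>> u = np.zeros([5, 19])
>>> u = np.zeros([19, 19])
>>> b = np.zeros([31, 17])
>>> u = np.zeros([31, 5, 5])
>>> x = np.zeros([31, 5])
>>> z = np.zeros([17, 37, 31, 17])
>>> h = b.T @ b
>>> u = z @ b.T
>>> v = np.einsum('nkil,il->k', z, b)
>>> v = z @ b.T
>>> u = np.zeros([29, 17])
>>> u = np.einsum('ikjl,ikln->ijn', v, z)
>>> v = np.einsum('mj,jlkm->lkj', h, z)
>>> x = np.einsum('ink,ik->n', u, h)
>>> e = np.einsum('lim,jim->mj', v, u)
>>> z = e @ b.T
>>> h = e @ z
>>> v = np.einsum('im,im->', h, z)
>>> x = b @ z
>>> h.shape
(17, 31)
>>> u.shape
(17, 31, 17)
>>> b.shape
(31, 17)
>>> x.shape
(31, 31)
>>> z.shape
(17, 31)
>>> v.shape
()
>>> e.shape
(17, 17)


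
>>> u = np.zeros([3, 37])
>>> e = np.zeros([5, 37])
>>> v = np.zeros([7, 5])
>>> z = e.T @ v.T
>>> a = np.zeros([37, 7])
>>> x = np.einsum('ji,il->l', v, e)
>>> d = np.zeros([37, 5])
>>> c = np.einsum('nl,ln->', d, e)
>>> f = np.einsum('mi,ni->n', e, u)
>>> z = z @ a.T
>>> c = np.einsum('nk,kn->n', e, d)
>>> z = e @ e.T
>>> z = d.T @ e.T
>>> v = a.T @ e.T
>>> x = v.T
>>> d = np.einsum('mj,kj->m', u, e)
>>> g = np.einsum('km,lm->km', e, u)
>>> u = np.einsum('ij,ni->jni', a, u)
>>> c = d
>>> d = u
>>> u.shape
(7, 3, 37)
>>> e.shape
(5, 37)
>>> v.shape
(7, 5)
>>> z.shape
(5, 5)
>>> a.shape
(37, 7)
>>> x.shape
(5, 7)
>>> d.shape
(7, 3, 37)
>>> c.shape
(3,)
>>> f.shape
(3,)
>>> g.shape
(5, 37)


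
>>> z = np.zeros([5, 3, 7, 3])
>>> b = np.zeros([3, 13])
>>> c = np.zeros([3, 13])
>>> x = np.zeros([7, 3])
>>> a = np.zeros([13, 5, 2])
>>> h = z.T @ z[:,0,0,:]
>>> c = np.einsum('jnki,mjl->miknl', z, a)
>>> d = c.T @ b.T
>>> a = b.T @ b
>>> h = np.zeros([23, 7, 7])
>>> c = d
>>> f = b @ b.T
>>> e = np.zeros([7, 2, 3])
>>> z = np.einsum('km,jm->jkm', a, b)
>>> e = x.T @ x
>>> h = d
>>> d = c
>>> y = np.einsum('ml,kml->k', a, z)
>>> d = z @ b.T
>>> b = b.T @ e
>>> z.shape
(3, 13, 13)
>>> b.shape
(13, 3)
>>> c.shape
(2, 3, 7, 3, 3)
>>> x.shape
(7, 3)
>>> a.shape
(13, 13)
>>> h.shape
(2, 3, 7, 3, 3)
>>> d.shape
(3, 13, 3)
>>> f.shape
(3, 3)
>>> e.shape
(3, 3)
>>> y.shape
(3,)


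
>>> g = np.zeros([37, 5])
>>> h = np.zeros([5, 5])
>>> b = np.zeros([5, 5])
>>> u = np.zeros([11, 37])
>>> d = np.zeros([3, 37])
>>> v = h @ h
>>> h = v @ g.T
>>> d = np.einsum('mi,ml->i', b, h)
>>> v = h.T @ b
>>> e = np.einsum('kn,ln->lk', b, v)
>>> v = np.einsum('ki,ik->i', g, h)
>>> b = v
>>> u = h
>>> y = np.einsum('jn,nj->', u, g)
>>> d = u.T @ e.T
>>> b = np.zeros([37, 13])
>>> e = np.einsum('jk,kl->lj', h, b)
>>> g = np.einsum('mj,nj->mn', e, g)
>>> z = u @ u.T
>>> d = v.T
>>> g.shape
(13, 37)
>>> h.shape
(5, 37)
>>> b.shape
(37, 13)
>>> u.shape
(5, 37)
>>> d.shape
(5,)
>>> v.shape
(5,)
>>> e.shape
(13, 5)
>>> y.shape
()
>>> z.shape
(5, 5)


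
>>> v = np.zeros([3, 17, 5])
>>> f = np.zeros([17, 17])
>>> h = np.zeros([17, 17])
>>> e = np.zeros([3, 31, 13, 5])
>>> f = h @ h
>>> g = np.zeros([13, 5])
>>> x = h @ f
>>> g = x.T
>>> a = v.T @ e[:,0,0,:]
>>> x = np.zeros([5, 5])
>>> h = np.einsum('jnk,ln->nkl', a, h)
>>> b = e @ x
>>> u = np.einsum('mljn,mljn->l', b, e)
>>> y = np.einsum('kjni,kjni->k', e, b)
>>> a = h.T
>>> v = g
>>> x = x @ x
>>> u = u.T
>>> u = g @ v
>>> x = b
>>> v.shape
(17, 17)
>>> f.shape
(17, 17)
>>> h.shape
(17, 5, 17)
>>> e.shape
(3, 31, 13, 5)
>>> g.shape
(17, 17)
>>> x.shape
(3, 31, 13, 5)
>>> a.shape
(17, 5, 17)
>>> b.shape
(3, 31, 13, 5)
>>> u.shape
(17, 17)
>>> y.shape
(3,)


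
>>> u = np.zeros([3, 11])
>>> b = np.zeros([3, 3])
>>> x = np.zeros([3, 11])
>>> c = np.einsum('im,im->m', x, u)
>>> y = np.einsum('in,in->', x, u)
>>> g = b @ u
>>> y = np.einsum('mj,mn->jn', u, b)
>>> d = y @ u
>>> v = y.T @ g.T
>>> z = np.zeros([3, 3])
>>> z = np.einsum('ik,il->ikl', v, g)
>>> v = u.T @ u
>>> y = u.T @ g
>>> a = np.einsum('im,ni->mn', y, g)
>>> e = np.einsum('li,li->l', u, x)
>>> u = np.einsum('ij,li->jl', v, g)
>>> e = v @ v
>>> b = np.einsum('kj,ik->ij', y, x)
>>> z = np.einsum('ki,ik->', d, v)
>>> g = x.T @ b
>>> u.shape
(11, 3)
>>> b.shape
(3, 11)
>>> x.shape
(3, 11)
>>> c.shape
(11,)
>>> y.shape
(11, 11)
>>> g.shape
(11, 11)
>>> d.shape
(11, 11)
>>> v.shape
(11, 11)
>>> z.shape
()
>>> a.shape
(11, 3)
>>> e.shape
(11, 11)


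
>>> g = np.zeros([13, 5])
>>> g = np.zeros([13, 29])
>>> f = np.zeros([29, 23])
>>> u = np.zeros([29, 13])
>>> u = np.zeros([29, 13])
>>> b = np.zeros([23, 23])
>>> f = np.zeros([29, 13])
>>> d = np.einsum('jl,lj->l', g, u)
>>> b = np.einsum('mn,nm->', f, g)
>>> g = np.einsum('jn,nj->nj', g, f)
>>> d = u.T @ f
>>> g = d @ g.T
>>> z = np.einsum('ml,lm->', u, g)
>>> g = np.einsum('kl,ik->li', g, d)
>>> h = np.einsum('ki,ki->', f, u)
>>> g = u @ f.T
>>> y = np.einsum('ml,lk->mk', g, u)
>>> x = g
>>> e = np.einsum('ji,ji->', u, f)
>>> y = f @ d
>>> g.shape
(29, 29)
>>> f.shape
(29, 13)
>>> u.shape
(29, 13)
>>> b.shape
()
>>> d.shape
(13, 13)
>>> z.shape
()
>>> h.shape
()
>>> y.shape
(29, 13)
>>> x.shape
(29, 29)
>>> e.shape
()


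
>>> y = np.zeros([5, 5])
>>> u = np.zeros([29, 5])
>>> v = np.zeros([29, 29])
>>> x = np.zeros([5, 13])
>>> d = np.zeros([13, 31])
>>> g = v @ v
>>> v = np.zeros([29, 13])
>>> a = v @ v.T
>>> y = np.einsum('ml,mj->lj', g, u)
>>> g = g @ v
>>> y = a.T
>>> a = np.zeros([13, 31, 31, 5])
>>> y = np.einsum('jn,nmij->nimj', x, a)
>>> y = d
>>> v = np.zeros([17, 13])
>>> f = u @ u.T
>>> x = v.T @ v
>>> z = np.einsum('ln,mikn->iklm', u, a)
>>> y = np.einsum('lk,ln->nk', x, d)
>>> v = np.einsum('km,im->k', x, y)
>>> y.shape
(31, 13)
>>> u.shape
(29, 5)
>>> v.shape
(13,)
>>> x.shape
(13, 13)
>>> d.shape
(13, 31)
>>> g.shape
(29, 13)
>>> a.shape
(13, 31, 31, 5)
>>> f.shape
(29, 29)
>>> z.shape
(31, 31, 29, 13)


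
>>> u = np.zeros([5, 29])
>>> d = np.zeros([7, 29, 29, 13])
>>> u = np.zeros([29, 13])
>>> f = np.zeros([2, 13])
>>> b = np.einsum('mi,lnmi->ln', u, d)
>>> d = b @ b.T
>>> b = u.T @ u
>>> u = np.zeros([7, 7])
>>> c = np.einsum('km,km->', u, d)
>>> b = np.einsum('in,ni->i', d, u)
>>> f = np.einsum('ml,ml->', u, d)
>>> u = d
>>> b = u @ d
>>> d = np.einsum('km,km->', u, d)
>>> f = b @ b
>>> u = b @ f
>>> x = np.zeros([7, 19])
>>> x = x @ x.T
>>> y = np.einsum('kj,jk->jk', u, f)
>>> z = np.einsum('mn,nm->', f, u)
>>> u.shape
(7, 7)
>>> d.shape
()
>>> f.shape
(7, 7)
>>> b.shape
(7, 7)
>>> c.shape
()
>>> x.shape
(7, 7)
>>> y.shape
(7, 7)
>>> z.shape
()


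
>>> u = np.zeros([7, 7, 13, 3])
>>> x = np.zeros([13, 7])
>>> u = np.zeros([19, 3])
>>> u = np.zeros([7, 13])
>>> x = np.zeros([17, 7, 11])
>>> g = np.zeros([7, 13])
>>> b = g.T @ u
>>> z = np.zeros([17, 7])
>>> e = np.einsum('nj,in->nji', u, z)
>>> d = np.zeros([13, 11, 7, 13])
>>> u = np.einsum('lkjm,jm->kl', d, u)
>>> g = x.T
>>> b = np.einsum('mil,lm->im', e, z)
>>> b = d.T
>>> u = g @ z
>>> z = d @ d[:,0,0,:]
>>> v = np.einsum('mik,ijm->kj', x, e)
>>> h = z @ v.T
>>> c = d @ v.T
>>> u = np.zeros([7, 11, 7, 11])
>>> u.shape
(7, 11, 7, 11)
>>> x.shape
(17, 7, 11)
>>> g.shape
(11, 7, 17)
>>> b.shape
(13, 7, 11, 13)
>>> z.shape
(13, 11, 7, 13)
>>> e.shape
(7, 13, 17)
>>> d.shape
(13, 11, 7, 13)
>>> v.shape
(11, 13)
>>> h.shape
(13, 11, 7, 11)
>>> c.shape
(13, 11, 7, 11)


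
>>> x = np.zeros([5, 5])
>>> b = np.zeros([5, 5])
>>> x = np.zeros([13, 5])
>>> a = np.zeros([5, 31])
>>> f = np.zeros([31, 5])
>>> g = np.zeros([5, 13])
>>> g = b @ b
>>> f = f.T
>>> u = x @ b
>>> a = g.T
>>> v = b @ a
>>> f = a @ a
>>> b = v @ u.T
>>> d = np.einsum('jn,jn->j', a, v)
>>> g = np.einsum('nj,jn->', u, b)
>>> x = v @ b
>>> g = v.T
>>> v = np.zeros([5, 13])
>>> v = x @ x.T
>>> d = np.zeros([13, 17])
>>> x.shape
(5, 13)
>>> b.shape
(5, 13)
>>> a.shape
(5, 5)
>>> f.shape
(5, 5)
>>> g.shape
(5, 5)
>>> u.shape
(13, 5)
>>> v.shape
(5, 5)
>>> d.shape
(13, 17)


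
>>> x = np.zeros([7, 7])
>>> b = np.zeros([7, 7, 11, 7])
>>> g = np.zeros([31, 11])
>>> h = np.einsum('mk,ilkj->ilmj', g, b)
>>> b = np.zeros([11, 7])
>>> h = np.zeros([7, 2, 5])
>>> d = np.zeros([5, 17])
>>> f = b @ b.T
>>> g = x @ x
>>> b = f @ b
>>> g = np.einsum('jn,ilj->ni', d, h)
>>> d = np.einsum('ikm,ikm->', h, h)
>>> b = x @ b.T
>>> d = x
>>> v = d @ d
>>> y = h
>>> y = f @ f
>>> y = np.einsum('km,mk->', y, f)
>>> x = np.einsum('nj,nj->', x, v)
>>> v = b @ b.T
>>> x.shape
()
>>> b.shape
(7, 11)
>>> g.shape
(17, 7)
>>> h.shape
(7, 2, 5)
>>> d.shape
(7, 7)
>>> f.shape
(11, 11)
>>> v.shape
(7, 7)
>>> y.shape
()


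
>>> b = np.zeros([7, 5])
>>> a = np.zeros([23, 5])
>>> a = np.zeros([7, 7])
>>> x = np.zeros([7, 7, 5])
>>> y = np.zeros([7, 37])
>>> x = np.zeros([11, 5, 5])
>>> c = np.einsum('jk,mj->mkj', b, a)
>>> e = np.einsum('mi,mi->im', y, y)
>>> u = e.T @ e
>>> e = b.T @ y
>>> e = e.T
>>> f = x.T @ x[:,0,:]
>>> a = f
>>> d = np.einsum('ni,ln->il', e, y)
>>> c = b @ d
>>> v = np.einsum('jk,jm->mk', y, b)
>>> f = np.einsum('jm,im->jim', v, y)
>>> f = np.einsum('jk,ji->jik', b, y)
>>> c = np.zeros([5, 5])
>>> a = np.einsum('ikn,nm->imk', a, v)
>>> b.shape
(7, 5)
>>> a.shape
(5, 37, 5)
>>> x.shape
(11, 5, 5)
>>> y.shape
(7, 37)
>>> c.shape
(5, 5)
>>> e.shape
(37, 5)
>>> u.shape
(7, 7)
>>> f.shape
(7, 37, 5)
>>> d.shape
(5, 7)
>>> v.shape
(5, 37)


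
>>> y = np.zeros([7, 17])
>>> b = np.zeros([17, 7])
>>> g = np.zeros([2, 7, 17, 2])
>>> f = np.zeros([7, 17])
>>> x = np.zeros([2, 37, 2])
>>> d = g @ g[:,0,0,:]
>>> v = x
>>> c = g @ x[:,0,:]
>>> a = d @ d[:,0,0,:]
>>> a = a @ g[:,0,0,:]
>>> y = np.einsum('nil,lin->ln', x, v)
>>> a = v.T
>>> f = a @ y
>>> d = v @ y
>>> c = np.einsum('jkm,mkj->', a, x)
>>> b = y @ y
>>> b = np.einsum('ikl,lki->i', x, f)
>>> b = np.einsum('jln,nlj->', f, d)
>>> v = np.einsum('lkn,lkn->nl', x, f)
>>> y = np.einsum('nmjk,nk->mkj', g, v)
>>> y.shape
(7, 2, 17)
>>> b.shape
()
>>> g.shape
(2, 7, 17, 2)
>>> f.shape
(2, 37, 2)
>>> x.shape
(2, 37, 2)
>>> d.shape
(2, 37, 2)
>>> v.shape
(2, 2)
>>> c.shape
()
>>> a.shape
(2, 37, 2)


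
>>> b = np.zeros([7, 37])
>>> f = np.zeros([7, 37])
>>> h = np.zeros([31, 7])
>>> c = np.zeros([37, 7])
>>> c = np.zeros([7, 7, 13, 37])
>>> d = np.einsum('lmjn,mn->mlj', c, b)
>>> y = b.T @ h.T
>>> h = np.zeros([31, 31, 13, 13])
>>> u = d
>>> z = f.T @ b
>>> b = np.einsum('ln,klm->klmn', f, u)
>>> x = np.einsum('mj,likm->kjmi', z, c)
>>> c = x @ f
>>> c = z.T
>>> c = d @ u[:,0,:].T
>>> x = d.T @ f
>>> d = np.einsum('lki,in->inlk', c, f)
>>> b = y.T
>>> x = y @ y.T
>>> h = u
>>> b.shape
(31, 37)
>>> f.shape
(7, 37)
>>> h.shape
(7, 7, 13)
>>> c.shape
(7, 7, 7)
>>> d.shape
(7, 37, 7, 7)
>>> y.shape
(37, 31)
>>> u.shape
(7, 7, 13)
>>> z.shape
(37, 37)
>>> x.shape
(37, 37)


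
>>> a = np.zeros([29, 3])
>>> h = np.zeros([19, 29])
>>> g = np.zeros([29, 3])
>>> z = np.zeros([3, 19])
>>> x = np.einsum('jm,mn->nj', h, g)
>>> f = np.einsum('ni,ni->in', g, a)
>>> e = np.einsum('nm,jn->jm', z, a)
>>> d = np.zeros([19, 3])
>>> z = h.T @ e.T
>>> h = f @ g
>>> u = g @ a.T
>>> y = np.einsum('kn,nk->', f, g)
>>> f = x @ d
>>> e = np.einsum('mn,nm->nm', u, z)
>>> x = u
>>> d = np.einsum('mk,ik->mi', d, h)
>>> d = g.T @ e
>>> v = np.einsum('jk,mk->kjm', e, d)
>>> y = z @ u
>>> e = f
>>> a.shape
(29, 3)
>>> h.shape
(3, 3)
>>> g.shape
(29, 3)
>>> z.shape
(29, 29)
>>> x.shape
(29, 29)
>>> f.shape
(3, 3)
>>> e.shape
(3, 3)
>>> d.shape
(3, 29)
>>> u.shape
(29, 29)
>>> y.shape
(29, 29)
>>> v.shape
(29, 29, 3)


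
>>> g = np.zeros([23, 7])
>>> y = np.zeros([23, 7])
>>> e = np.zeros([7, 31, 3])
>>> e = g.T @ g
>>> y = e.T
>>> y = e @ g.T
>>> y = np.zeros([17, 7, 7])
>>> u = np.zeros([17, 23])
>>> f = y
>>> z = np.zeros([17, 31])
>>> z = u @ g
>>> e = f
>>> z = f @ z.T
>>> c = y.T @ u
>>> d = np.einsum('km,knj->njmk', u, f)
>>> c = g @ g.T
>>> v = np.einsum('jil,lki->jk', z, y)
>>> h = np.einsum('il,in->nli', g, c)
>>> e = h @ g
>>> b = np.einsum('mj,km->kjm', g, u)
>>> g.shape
(23, 7)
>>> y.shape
(17, 7, 7)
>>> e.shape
(23, 7, 7)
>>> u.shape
(17, 23)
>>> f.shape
(17, 7, 7)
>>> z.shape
(17, 7, 17)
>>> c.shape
(23, 23)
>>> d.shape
(7, 7, 23, 17)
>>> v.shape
(17, 7)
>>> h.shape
(23, 7, 23)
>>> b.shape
(17, 7, 23)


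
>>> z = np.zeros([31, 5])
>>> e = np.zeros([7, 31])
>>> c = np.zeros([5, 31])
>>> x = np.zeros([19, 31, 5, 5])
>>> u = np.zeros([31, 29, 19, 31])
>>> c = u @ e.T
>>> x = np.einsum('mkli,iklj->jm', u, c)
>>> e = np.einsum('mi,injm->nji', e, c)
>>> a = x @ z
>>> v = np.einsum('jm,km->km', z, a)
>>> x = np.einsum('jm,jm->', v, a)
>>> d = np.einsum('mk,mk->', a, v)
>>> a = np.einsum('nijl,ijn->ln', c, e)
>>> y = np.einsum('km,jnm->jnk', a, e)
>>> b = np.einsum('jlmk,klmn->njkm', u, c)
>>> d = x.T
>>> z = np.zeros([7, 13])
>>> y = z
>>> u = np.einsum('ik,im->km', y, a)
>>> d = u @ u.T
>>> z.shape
(7, 13)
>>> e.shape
(29, 19, 31)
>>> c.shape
(31, 29, 19, 7)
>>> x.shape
()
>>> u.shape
(13, 31)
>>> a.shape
(7, 31)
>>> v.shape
(7, 5)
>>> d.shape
(13, 13)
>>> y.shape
(7, 13)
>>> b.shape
(7, 31, 31, 19)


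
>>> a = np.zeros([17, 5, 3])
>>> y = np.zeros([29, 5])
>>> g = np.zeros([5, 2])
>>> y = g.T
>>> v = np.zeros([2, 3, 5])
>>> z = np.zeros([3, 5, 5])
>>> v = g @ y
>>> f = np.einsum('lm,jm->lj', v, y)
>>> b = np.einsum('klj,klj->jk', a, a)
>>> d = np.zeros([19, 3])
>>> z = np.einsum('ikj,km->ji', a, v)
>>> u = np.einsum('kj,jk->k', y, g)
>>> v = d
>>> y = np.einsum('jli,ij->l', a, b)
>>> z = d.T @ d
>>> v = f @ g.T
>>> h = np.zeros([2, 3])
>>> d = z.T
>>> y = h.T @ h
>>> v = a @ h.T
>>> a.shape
(17, 5, 3)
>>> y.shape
(3, 3)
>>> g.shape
(5, 2)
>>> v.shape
(17, 5, 2)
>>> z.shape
(3, 3)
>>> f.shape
(5, 2)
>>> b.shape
(3, 17)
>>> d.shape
(3, 3)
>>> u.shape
(2,)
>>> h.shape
(2, 3)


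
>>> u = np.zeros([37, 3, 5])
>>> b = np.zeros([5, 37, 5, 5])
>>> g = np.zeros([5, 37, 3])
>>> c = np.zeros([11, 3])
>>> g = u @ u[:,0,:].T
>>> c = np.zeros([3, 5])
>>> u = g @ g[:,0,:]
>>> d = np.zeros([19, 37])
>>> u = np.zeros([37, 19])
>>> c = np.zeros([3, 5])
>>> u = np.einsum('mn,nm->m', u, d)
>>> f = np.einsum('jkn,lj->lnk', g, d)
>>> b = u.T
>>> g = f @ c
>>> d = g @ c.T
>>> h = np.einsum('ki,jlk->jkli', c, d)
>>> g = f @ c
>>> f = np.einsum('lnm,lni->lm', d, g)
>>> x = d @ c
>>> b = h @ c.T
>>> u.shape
(37,)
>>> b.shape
(19, 3, 37, 3)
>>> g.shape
(19, 37, 5)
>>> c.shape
(3, 5)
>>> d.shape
(19, 37, 3)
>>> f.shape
(19, 3)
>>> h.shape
(19, 3, 37, 5)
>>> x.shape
(19, 37, 5)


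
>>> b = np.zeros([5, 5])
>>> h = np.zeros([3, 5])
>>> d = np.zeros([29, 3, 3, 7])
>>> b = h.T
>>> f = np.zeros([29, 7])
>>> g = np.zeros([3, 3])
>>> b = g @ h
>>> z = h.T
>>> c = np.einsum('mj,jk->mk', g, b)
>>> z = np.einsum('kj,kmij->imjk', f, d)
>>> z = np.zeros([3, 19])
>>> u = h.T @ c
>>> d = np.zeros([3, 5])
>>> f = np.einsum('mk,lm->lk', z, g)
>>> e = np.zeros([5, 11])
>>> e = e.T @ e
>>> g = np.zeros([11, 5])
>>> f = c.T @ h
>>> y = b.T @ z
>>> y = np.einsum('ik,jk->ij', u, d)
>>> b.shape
(3, 5)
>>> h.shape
(3, 5)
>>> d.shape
(3, 5)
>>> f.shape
(5, 5)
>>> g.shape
(11, 5)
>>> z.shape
(3, 19)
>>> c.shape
(3, 5)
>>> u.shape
(5, 5)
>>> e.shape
(11, 11)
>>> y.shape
(5, 3)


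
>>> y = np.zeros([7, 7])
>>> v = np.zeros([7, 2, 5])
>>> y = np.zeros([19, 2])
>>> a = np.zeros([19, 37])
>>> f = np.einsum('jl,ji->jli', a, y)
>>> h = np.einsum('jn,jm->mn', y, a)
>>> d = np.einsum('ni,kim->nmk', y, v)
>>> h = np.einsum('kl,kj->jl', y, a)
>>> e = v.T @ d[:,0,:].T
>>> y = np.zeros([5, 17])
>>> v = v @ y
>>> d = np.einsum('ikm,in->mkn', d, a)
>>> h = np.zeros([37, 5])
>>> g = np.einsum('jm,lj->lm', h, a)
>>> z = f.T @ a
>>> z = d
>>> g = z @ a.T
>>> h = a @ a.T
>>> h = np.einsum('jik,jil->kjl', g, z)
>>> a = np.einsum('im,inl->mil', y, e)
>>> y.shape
(5, 17)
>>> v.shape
(7, 2, 17)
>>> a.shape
(17, 5, 19)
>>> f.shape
(19, 37, 2)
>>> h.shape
(19, 7, 37)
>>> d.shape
(7, 5, 37)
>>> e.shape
(5, 2, 19)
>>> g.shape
(7, 5, 19)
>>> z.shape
(7, 5, 37)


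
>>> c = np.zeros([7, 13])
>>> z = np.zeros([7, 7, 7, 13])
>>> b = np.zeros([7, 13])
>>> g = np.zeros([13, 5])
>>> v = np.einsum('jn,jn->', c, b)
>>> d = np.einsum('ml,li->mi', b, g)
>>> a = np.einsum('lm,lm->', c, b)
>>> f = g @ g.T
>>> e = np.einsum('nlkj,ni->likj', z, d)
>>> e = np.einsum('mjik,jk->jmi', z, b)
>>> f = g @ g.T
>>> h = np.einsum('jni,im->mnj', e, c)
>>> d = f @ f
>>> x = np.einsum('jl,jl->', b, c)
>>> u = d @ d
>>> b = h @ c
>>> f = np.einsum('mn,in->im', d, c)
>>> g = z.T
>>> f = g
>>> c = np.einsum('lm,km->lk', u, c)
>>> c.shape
(13, 7)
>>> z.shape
(7, 7, 7, 13)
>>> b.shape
(13, 7, 13)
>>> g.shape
(13, 7, 7, 7)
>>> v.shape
()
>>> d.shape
(13, 13)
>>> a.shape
()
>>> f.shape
(13, 7, 7, 7)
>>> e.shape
(7, 7, 7)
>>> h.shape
(13, 7, 7)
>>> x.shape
()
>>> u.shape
(13, 13)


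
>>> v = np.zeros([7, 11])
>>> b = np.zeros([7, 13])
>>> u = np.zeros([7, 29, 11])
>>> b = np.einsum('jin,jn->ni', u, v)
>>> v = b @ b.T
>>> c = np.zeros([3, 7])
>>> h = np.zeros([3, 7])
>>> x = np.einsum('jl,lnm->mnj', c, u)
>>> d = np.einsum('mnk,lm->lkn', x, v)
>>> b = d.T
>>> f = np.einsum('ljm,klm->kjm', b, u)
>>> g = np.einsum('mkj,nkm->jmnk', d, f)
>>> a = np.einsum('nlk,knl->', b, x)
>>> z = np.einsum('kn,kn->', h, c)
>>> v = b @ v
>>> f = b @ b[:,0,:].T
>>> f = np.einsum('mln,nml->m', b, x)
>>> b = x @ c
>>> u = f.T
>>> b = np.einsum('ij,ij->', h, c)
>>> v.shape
(29, 3, 11)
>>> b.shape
()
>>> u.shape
(29,)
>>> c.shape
(3, 7)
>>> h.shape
(3, 7)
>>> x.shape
(11, 29, 3)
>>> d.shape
(11, 3, 29)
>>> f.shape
(29,)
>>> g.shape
(29, 11, 7, 3)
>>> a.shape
()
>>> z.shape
()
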